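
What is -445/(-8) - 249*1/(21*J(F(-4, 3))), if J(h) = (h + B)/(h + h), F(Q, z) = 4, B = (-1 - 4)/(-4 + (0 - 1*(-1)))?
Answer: 37019/952 ≈ 38.885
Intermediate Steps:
B = 5/3 (B = -5/(-4 + (0 + 1)) = -5/(-4 + 1) = -5/(-3) = -5*(-⅓) = 5/3 ≈ 1.6667)
J(h) = (5/3 + h)/(2*h) (J(h) = (h + 5/3)/(h + h) = (5/3 + h)/((2*h)) = (5/3 + h)*(1/(2*h)) = (5/3 + h)/(2*h))
-445/(-8) - 249*1/(21*J(F(-4, 3))) = -445/(-8) - 249*8/(7*(5 + 3*4)) = -445*(-⅛) - 249*8/(7*(5 + 12)) = 445/8 - 249/(((⅙)*(¼)*17)*21) = 445/8 - 249/((17/24)*21) = 445/8 - 249/119/8 = 445/8 - 249*8/119 = 445/8 - 1992/119 = 37019/952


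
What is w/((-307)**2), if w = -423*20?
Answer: -8460/94249 ≈ -0.089762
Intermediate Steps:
w = -8460
w/((-307)**2) = -8460/((-307)**2) = -8460/94249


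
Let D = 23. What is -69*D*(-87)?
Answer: 138069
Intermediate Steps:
-69*D*(-87) = -69*23*(-87) = -1587*(-87) = 138069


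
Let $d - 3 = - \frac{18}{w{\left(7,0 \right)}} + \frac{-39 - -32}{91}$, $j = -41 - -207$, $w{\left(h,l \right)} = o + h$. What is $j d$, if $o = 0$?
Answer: $\frac{5312}{91} \approx 58.374$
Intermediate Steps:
$w{\left(h,l \right)} = h$ ($w{\left(h,l \right)} = 0 + h = h$)
$j = 166$ ($j = -41 + 207 = 166$)
$d = \frac{32}{91}$ ($d = 3 - \left(\frac{18}{7} - \frac{-39 - -32}{91}\right) = 3 - \left(\frac{18}{7} - \left(-39 + 32\right) \frac{1}{91}\right) = 3 - \frac{241}{91} = \frac{32}{91} \approx 0.35165$)
$j d = 166 \cdot \frac{32}{91} = \frac{5312}{91}$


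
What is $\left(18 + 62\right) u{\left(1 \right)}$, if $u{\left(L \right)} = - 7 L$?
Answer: $-560$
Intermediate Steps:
$\left(18 + 62\right) u{\left(1 \right)} = \left(18 + 62\right) \left(\left(-7\right) 1\right) = 80 \left(-7\right) = -560$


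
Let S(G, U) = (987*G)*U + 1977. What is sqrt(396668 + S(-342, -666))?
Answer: sqrt(225209609) ≈ 15007.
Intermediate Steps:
S(G, U) = 1977 + 987*G*U (S(G, U) = 987*G*U + 1977 = 1977 + 987*G*U)
sqrt(396668 + S(-342, -666)) = sqrt(396668 + (1977 + 987*(-342)*(-666))) = sqrt(396668 + (1977 + 224810964)) = sqrt(396668 + 224812941) = sqrt(225209609)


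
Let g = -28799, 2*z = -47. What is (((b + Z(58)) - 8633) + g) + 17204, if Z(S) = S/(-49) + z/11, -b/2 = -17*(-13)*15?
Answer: -28956503/1078 ≈ -26861.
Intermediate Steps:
b = -6630 (b = -2*(-17*(-13))*15 = -442*15 = -2*3315 = -6630)
z = -47/2 (z = (½)*(-47) = -47/2 ≈ -23.500)
Z(S) = -47/22 - S/49 (Z(S) = S/(-49) - 47/2/11 = S*(-1/49) - 47/2*1/11 = -S/49 - 47/22 = -47/22 - S/49)
(((b + Z(58)) - 8633) + g) + 17204 = (((-6630 + (-47/22 - 1/49*58)) - 8633) - 28799) + 17204 = (((-6630 + (-47/22 - 58/49)) - 8633) - 28799) + 17204 = (((-6630 - 3579/1078) - 8633) - 28799) + 17204 = ((-7150719/1078 - 8633) - 28799) + 17204 = (-16457093/1078 - 28799) + 17204 = -47502415/1078 + 17204 = -28956503/1078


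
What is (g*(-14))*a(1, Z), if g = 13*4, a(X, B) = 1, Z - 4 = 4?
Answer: -728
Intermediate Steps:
Z = 8 (Z = 4 + 4 = 8)
g = 52
(g*(-14))*a(1, Z) = (52*(-14))*1 = -728*1 = -728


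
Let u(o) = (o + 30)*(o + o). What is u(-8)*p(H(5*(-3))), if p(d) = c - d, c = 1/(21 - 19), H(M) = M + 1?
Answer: -5104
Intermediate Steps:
H(M) = 1 + M
c = 1/2 ≈ 0.50000
u(o) = 2*o*(30 + o) (u(o) = (30 + o)*(2*o) = 2*o*(30 + o))
p(d) = 1/2 - d
u(-8)*p(H(5*(-3))) = (2*(-8)*(30 - 8))*(1/2 - (1 + 5*(-3))) = (2*(-8)*22)*(1/2 - (1 - 15)) = -352*(1/2 - 1*(-14)) = -352*(1/2 + 14) = -352*29/2 = -5104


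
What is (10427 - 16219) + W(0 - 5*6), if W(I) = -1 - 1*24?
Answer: -5817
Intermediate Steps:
W(I) = -25 (W(I) = -1 - 24 = -25)
(10427 - 16219) + W(0 - 5*6) = (10427 - 16219) - 25 = -5792 - 25 = -5817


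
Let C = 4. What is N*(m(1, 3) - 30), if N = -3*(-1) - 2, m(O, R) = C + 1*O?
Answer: -25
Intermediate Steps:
m(O, R) = 4 + O (m(O, R) = 4 + 1*O = 4 + O)
N = 1 (N = 3 - 2 = 1)
N*(m(1, 3) - 30) = 1*((4 + 1) - 30) = 1*(5 - 30) = 1*(-25) = -25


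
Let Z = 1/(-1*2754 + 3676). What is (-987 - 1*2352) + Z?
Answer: -3078557/922 ≈ -3339.0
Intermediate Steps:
Z = 1/922 (Z = 1/(-2754 + 3676) = 1/922 ≈ 0.0010846)
(-987 - 1*2352) + Z = (-987 - 1*2352) + 1/922 = (-987 - 2352) + 1/922 = -3339 + 1/922 = -3078557/922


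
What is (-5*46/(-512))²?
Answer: 13225/65536 ≈ 0.20180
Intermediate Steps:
(-5*46/(-512))² = (-230*(-1/512))² = (115/256)² = 13225/65536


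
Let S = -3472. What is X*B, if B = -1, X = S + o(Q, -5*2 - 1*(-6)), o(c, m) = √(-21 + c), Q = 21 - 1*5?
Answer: 3472 - I*√5 ≈ 3472.0 - 2.2361*I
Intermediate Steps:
Q = 16 (Q = 21 - 5 = 16)
X = -3472 + I*√5 (X = -3472 + √(-21 + 16) = -3472 + √(-5) = -3472 + I*√5 ≈ -3472.0 + 2.2361*I)
X*B = (-3472 + I*√5)*(-1) = 3472 - I*√5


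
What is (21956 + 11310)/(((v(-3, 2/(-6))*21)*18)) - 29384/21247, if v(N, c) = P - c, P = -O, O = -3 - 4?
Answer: 312675127/29448342 ≈ 10.618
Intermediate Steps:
O = -7
P = 7 (P = -1*(-7) = 7)
v(N, c) = 7 - c
(21956 + 11310)/(((v(-3, 2/(-6))*21)*18)) - 29384/21247 = (21956 + 11310)/((((7 - 2/(-6))*21)*18)) - 29384/21247 = 33266/((((7 - 2*(-1)/6)*21)*18)) - 29384*1/21247 = 33266/((((7 - 1*(-⅓))*21)*18)) - 29384/21247 = 33266/((((7 + ⅓)*21)*18)) - 29384/21247 = 33266/((((22/3)*21)*18)) - 29384/21247 = 33266/((154*18)) - 29384/21247 = 33266/2772 - 29384/21247 = 33266*(1/2772) - 29384/21247 = 16633/1386 - 29384/21247 = 312675127/29448342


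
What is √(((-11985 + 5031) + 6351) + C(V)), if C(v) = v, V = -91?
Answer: I*√694 ≈ 26.344*I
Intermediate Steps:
√(((-11985 + 5031) + 6351) + C(V)) = √(((-11985 + 5031) + 6351) - 91) = √((-6954 + 6351) - 91) = √(-603 - 91) = √(-694) = I*√694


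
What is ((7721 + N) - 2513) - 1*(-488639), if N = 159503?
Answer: 653350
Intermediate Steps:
((7721 + N) - 2513) - 1*(-488639) = ((7721 + 159503) - 2513) - 1*(-488639) = (167224 - 2513) + 488639 = 164711 + 488639 = 653350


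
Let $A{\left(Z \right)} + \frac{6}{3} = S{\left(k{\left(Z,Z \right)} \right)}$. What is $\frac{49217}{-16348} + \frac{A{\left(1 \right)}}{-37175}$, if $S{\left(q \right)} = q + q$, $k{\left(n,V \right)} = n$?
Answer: $- \frac{49217}{16348} \approx -3.0106$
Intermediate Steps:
$S{\left(q \right)} = 2 q$
$A{\left(Z \right)} = -2 + 2 Z$
$\frac{49217}{-16348} + \frac{A{\left(1 \right)}}{-37175} = \frac{49217}{-16348} + \frac{-2 + 2 \cdot 1}{-37175} = 49217 \left(- \frac{1}{16348}\right) + \left(-2 + 2\right) \left(- \frac{1}{37175}\right) = - \frac{49217}{16348} + 0 \left(- \frac{1}{37175}\right) = - \frac{49217}{16348} + 0 = - \frac{49217}{16348}$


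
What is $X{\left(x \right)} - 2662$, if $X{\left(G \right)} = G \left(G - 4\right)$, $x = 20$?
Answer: $-2342$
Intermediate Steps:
$X{\left(G \right)} = G \left(-4 + G\right)$
$X{\left(x \right)} - 2662 = 20 \left(-4 + 20\right) - 2662 = 20 \cdot 16 - 2662 = 320 - 2662 = -2342$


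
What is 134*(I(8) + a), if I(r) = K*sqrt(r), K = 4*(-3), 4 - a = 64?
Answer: -8040 - 3216*sqrt(2) ≈ -12588.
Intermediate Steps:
a = -60 (a = 4 - 1*64 = 4 - 64 = -60)
K = -12
I(r) = -12*sqrt(r)
134*(I(8) + a) = 134*(-24*sqrt(2) - 60) = 134*(-60 - 24*sqrt(2)) = -8040 - 3216*sqrt(2)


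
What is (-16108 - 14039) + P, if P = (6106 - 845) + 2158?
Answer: -22728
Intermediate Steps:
P = 7419 (P = 5261 + 2158 = 7419)
(-16108 - 14039) + P = (-16108 - 14039) + 7419 = -30147 + 7419 = -22728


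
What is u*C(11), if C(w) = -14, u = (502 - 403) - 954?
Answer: 11970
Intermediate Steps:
u = -855 (u = 99 - 954 = -855)
u*C(11) = -855*(-14) = 11970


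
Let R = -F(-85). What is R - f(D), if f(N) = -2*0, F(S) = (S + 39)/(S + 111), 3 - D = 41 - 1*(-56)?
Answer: 23/13 ≈ 1.7692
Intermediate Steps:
D = -94 (D = 3 - (41 - 1*(-56)) = 3 - (41 + 56) = 3 - 1*97 = 3 - 97 = -94)
F(S) = (39 + S)/(111 + S)
f(N) = 0
R = 23/13 (R = -(39 - 85)/(111 - 85) = -(-46)/26 = -1*(-23/13) = 23/13 ≈ 1.7692)
R - f(D) = 23/13 - 1*0 = 23/13 + 0 = 23/13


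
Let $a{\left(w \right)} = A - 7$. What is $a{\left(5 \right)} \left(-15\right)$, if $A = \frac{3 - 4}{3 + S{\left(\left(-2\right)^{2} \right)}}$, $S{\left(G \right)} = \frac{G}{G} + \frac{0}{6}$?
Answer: $\frac{435}{4} \approx 108.75$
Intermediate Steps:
$S{\left(G \right)} = 1$ ($S{\left(G \right)} = 1 + 0 \cdot \frac{1}{6} = 1 + 0 = 1$)
$A = - \frac{1}{4}$ ($A = \frac{3 - 4}{3 + 1} = - \frac{1}{4} \approx -0.25$)
$a{\left(w \right)} = - \frac{29}{4}$ ($a{\left(w \right)} = - \frac{1}{4} - 7 = - \frac{29}{4}$)
$a{\left(5 \right)} \left(-15\right) = \left(- \frac{29}{4}\right) \left(-15\right) = \frac{435}{4}$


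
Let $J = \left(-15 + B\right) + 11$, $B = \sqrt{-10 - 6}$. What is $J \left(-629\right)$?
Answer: $2516 - 2516 i \approx 2516.0 - 2516.0 i$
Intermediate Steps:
$B = 4 i$ ($B = \sqrt{-16} = 4 i \approx 4.0 i$)
$J = -4 + 4 i$ ($J = \left(-15 + 4 i\right) + 11 = -4 + 4 i \approx -4.0 + 4.0 i$)
$J \left(-629\right) = \left(-4 + 4 i\right) \left(-629\right) = 2516 - 2516 i$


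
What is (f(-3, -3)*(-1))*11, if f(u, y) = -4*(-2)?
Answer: -88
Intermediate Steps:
f(u, y) = 8
(f(-3, -3)*(-1))*11 = (8*(-1))*11 = -8*11 = -88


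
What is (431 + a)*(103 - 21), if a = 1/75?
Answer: 2650732/75 ≈ 35343.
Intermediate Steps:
a = 1/75 ≈ 0.013333
(431 + a)*(103 - 21) = (431 + 1/75)*(103 - 21) = (32326/75)*82 = 2650732/75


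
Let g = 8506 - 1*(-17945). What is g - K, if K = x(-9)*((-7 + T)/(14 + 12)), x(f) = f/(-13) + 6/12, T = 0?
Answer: 17881093/676 ≈ 26451.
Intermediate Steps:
x(f) = 1/2 - f/13 (x(f) = f*(-1/13) + 6*(1/12) = -f/13 + 1/2 = 1/2 - f/13)
g = 26451 (g = 8506 + 17945 = 26451)
K = -217/676 (K = (1/2 - 1/13*(-9))*((-7 + 0)/(14 + 12)) = (1/2 + 9/13)*(-7/26) = 31*(-7*1/26)/26 = (31/26)*(-7/26) = -217/676 ≈ -0.32101)
g - K = 26451 - 1*(-217/676) = 26451 + 217/676 = 17881093/676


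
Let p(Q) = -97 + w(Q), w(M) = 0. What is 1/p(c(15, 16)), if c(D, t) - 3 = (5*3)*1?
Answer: -1/97 ≈ -0.010309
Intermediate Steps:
c(D, t) = 18 (c(D, t) = 3 + (5*3)*1 = 3 + 15*1 = 3 + 15 = 18)
p(Q) = -97 (p(Q) = -97 + 0 = -97)
1/p(c(15, 16)) = 1/(-97) = -1/97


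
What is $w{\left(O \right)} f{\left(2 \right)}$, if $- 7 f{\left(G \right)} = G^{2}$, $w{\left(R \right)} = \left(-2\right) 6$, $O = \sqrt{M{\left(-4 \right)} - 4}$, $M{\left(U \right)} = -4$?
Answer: $\frac{48}{7} \approx 6.8571$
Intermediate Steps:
$O = 2 i \sqrt{2}$ ($O = \sqrt{-4 - 4} = \sqrt{-8} = 2 i \sqrt{2} \approx 2.8284 i$)
$w{\left(R \right)} = -12$
$f{\left(G \right)} = - \frac{G^{2}}{7}$
$w{\left(O \right)} f{\left(2 \right)} = - 12 \left(- \frac{2^{2}}{7}\right) = - 12 \left(\left(- \frac{1}{7}\right) 4\right) = \left(-12\right) \left(- \frac{4}{7}\right) = \frac{48}{7}$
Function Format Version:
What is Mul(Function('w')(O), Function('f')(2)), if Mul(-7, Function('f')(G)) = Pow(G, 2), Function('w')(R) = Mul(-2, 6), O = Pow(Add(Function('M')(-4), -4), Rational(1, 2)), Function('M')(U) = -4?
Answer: Rational(48, 7) ≈ 6.8571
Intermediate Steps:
O = Mul(2, I, Pow(2, Rational(1, 2))) (O = Pow(Add(-4, -4), Rational(1, 2)) = Pow(-8, Rational(1, 2)) = Mul(2, I, Pow(2, Rational(1, 2))) ≈ Mul(2.8284, I))
Function('w')(R) = -12
Function('f')(G) = Mul(Rational(-1, 7), Pow(G, 2))
Mul(Function('w')(O), Function('f')(2)) = Mul(-12, Mul(Rational(-1, 7), Pow(2, 2))) = Mul(-12, Mul(Rational(-1, 7), 4)) = Mul(-12, Rational(-4, 7)) = Rational(48, 7)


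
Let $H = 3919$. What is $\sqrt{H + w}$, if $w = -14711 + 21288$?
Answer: $16 \sqrt{41} \approx 102.45$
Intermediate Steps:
$w = 6577$
$\sqrt{H + w} = \sqrt{3919 + 6577} = \sqrt{10496} = 16 \sqrt{41}$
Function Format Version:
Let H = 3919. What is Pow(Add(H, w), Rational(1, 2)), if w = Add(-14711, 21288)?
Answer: Mul(16, Pow(41, Rational(1, 2))) ≈ 102.45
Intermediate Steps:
w = 6577
Pow(Add(H, w), Rational(1, 2)) = Pow(Add(3919, 6577), Rational(1, 2)) = Pow(10496, Rational(1, 2)) = Mul(16, Pow(41, Rational(1, 2)))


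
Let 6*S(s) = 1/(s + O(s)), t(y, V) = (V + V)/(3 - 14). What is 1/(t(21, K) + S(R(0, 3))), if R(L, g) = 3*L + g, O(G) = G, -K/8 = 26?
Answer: 396/14987 ≈ 0.026423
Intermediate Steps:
K = -208 (K = -8*26 = -208)
R(L, g) = g + 3*L
t(y, V) = -2*V/11 (t(y, V) = (2*V)/(-11) = (2*V)*(-1/11) = -2*V/11)
S(s) = 1/(12*s) (S(s) = 1/(6*(s + s)) = 1/(6*((2*s))) = (1/(2*s))/6 = 1/(12*s))
1/(t(21, K) + S(R(0, 3))) = 1/(-2/11*(-208) + 1/(12*(3 + 3*0))) = 1/(416/11 + 1/(12*(3 + 0))) = 1/(416/11 + (1/12)/3) = 1/(416/11 + (1/12)*(⅓)) = 1/(416/11 + 1/36) = 1/(14987/396) = 396/14987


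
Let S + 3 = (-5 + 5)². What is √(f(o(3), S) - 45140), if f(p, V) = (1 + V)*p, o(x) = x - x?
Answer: 2*I*√11285 ≈ 212.46*I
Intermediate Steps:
o(x) = 0
S = -3 (S = -3 + (-5 + 5)² = -3 + 0² = -3 + 0 = -3)
f(p, V) = p*(1 + V)
√(f(o(3), S) - 45140) = √(0*(1 - 3) - 45140) = √(0*(-2) - 45140) = √(0 - 45140) = √(-45140) = 2*I*√11285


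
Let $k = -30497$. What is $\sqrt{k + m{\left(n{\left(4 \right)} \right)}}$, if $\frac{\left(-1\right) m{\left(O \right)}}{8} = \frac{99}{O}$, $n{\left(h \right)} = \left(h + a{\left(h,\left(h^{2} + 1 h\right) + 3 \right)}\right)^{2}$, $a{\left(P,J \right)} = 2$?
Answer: $3 i \sqrt{3391} \approx 174.7 i$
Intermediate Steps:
$n{\left(h \right)} = \left(2 + h\right)^{2}$ ($n{\left(h \right)} = \left(h + 2\right)^{2} = \left(2 + h\right)^{2}$)
$m{\left(O \right)} = - \frac{792}{O}$ ($m{\left(O \right)} = - 8 \frac{99}{O} = - \frac{792}{O}$)
$\sqrt{k + m{\left(n{\left(4 \right)} \right)}} = \sqrt{-30497 - \frac{792}{\left(2 + 4\right)^{2}}} = \sqrt{-30497 - \frac{792}{6^{2}}} = \sqrt{-30497 - \frac{792}{36}} = \sqrt{-30497 - 22} = \sqrt{-30519} = 3 i \sqrt{3391}$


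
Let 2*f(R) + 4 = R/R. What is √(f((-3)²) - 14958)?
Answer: I*√59838/2 ≈ 122.31*I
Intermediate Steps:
f(R) = -3/2 (f(R) = -2 + (R/R)/2 = -2 + (½)*1 = -2 + ½ = -3/2)
√(f((-3)²) - 14958) = √(-3/2 - 14958) = √(-29919/2) = I*√59838/2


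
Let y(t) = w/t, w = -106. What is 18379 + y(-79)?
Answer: 1452047/79 ≈ 18380.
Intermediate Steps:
y(t) = -106/t
18379 + y(-79) = 18379 - 106/(-79) = 18379 - 106*(-1/79) = 18379 + 106/79 = 1452047/79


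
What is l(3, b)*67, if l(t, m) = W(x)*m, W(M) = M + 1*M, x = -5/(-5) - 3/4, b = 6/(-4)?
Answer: -201/4 ≈ -50.250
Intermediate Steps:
b = -3/2 (b = 6*(-¼) = -3/2 ≈ -1.5000)
x = ¼ (x = -5*(-⅕) - 3*¼ = 1 - ¾ = ¼ ≈ 0.25000)
W(M) = 2*M (W(M) = M + M = 2*M)
l(t, m) = m/2 (l(t, m) = (2*(¼))*m = m/2)
l(3, b)*67 = ((½)*(-3/2))*67 = -¾*67 = -201/4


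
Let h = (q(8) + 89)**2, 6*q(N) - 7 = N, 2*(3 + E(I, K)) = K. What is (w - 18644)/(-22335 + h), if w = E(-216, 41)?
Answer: 74506/55851 ≈ 1.3340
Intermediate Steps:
E(I, K) = -3 + K/2
q(N) = 7/6 + N/6
h = 33489/4 (h = ((7/6 + (1/6)*8) + 89)**2 = ((7/6 + 4/3) + 89)**2 = (5/2 + 89)**2 = (183/2)**2 = 33489/4 ≈ 8372.3)
w = 35/2 (w = -3 + (1/2)*41 = -3 + 41/2 = 35/2 ≈ 17.500)
(w - 18644)/(-22335 + h) = (35/2 - 18644)/(-22335 + 33489/4) = -37253/(2*(-55851/4)) = -37253/2*(-4/55851) = 74506/55851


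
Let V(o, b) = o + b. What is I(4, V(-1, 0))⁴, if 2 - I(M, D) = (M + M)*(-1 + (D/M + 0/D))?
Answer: 20736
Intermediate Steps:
V(o, b) = b + o
I(M, D) = 2 - 2*M*(-1 + D/M) (I(M, D) = 2 - (M + M)*(-1 + (D/M + 0/D)) = 2 - 2*M*(-1 + (D/M + 0)) = 2 - 2*M*(-1 + D/M))
I(4, V(-1, 0))⁴ = (2 - 2*(0 - 1) + 2*4)⁴ = (2 - 2*(-1) + 8)⁴ = (2 + 2 + 8)⁴ = 12⁴ = 20736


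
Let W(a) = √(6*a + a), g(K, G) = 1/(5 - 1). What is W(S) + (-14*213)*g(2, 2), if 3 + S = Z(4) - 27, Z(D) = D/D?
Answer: -1491/2 + I*√203 ≈ -745.5 + 14.248*I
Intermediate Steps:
Z(D) = 1
g(K, G) = ¼ (g(K, G) = 1/4 = ¼)
S = -29 (S = -3 + (1 - 27) = -3 - 26 = -29)
W(a) = √7*√a (W(a) = √(7*a) = √7*√a)
W(S) + (-14*213)*g(2, 2) = √7*√(-29) - 14*213*(¼) = √7*(I*√29) - 2982*¼ = I*√203 - 1491/2 = -1491/2 + I*√203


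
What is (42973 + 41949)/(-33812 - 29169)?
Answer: -84922/62981 ≈ -1.3484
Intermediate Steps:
(42973 + 41949)/(-33812 - 29169) = 84922/(-62981) = 84922*(-1/62981) = -84922/62981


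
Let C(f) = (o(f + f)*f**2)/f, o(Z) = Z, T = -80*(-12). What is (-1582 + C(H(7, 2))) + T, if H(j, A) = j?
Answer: -524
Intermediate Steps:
T = 960
C(f) = 2*f**2 (C(f) = ((f + f)*f**2)/f = ((2*f)*f**2)/f = (2*f**3)/f = 2*f**2)
(-1582 + C(H(7, 2))) + T = (-1582 + 2*7**2) + 960 = (-1582 + 2*49) + 960 = (-1582 + 98) + 960 = -1484 + 960 = -524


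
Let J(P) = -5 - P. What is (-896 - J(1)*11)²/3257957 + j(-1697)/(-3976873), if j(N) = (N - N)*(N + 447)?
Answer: 688900/3257957 ≈ 0.21145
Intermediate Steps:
j(N) = 0 (j(N) = 0*(447 + N) = 0)
(-896 - J(1)*11)²/3257957 + j(-1697)/(-3976873) = (-896 - (-5 - 1*1)*11)²/3257957 + 0/(-3976873) = (-896 - (-5 - 1)*11)²*(1/3257957) + 0*(-1/3976873) = (-896 - 1*(-6)*11)²*(1/3257957) + 0 = (-896 + 6*11)²*(1/3257957) + 0 = (-896 + 66)²*(1/3257957) + 0 = (-830)²*(1/3257957) + 0 = 688900*(1/3257957) + 0 = 688900/3257957 + 0 = 688900/3257957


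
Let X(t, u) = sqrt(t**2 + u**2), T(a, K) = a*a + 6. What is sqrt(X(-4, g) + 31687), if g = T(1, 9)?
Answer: sqrt(31687 + sqrt(65)) ≈ 178.03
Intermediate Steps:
T(a, K) = 6 + a**2 (T(a, K) = a**2 + 6 = 6 + a**2)
g = 7 (g = 6 + 1**2 = 6 + 1 = 7)
sqrt(X(-4, g) + 31687) = sqrt(sqrt((-4)**2 + 7**2) + 31687) = sqrt(sqrt(16 + 49) + 31687) = sqrt(sqrt(65) + 31687) = sqrt(31687 + sqrt(65))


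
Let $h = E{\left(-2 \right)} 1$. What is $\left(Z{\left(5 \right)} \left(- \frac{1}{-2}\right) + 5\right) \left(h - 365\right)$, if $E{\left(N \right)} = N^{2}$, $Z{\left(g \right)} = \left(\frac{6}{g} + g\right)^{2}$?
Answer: $- \frac{437171}{50} \approx -8743.4$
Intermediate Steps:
$Z{\left(g \right)} = \left(g + \frac{6}{g}\right)^{2}$
$h = 4$ ($h = \left(-2\right)^{2} \cdot 1 = 4 \cdot 1 = 4$)
$\left(Z{\left(5 \right)} \left(- \frac{1}{-2}\right) + 5\right) \left(h - 365\right) = \left(\frac{\left(6 + 5^{2}\right)^{2}}{25} \left(- \frac{1}{-2}\right) + 5\right) \left(4 - 365\right) = \left(\frac{\left(6 + 25\right)^{2}}{25} \left(\left(-1\right) \left(- \frac{1}{2}\right)\right) + 5\right) \left(-361\right) = \left(\frac{31^{2}}{25} \cdot \frac{1}{2} + 5\right) \left(-361\right) = \left(\frac{1}{25} \cdot 961 \cdot \frac{1}{2} + 5\right) \left(-361\right) = \left(\frac{961}{25} \cdot \frac{1}{2} + 5\right) \left(-361\right) = \left(\frac{961}{50} + 5\right) \left(-361\right) = \frac{1211}{50} \left(-361\right) = - \frac{437171}{50}$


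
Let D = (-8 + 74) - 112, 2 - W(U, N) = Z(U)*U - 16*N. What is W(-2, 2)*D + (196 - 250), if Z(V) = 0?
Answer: -1618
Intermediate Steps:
W(U, N) = 2 + 16*N (W(U, N) = 2 - (0*U - 16*N) = 2 - (0 - 16*N) = 2 - (-16)*N = 2 + 16*N)
D = -46 (D = 66 - 112 = -46)
W(-2, 2)*D + (196 - 250) = (2 + 16*2)*(-46) + (196 - 250) = (2 + 32)*(-46) - 54 = 34*(-46) - 54 = -1564 - 54 = -1618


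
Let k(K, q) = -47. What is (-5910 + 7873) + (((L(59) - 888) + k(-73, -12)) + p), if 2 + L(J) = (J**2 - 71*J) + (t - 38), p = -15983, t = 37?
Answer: -15666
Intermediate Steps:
L(J) = -3 + J**2 - 71*J (L(J) = -2 + ((J**2 - 71*J) + (37 - 38)) = -2 + ((J**2 - 71*J) - 1) = -2 + (-1 + J**2 - 71*J) = -3 + J**2 - 71*J)
(-5910 + 7873) + (((L(59) - 888) + k(-73, -12)) + p) = (-5910 + 7873) + ((((-3 + 59**2 - 71*59) - 888) - 47) - 15983) = 1963 + ((((-3 + 3481 - 4189) - 888) - 47) - 15983) = 1963 + (((-711 - 888) - 47) - 15983) = 1963 + ((-1599 - 47) - 15983) = 1963 + (-1646 - 15983) = 1963 - 17629 = -15666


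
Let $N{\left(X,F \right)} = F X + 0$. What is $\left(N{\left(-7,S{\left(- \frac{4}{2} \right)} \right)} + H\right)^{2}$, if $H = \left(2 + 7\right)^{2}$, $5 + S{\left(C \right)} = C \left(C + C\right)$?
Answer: $3600$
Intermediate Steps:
$S{\left(C \right)} = -5 + 2 C^{2}$ ($S{\left(C \right)} = -5 + C \left(C + C\right) = -5 + C 2 C = -5 + 2 C^{2}$)
$N{\left(X,F \right)} = F X$
$H = 81$ ($H = 9^{2} = 81$)
$\left(N{\left(-7,S{\left(- \frac{4}{2} \right)} \right)} + H\right)^{2} = \left(\left(-5 + 2 \left(- \frac{4}{2}\right)^{2}\right) \left(-7\right) + 81\right)^{2} = \left(\left(-5 + 2 \left(\left(-4\right) \frac{1}{2}\right)^{2}\right) \left(-7\right) + 81\right)^{2} = \left(\left(-5 + 2 \left(-2\right)^{2}\right) \left(-7\right) + 81\right)^{2} = \left(\left(-5 + 2 \cdot 4\right) \left(-7\right) + 81\right)^{2} = \left(\left(-5 + 8\right) \left(-7\right) + 81\right)^{2} = \left(3 \left(-7\right) + 81\right)^{2} = \left(-21 + 81\right)^{2} = 60^{2} = 3600$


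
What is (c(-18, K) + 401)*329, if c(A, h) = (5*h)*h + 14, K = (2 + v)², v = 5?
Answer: 4086180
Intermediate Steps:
K = 49 (K = (2 + 5)² = 7² = 49)
c(A, h) = 14 + 5*h² (c(A, h) = 5*h² + 14 = 14 + 5*h²)
(c(-18, K) + 401)*329 = ((14 + 5*49²) + 401)*329 = ((14 + 5*2401) + 401)*329 = ((14 + 12005) + 401)*329 = (12019 + 401)*329 = 12420*329 = 4086180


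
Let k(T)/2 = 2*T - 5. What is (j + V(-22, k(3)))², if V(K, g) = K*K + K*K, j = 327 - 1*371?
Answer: 853776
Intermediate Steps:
k(T) = -10 + 4*T (k(T) = 2*(2*T - 5) = 2*(-5 + 2*T) = -10 + 4*T)
j = -44 (j = 327 - 371 = -44)
V(K, g) = 2*K² (V(K, g) = K² + K² = 2*K²)
(j + V(-22, k(3)))² = (-44 + 2*(-22)²)² = (-44 + 2*484)² = (-44 + 968)² = 924² = 853776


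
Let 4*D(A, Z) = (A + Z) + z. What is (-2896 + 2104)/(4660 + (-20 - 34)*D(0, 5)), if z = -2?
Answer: -1584/9239 ≈ -0.17145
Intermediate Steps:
D(A, Z) = -½ + A/4 + Z/4 (D(A, Z) = ((A + Z) - 2)/4 = (-2 + A + Z)/4 = -½ + A/4 + Z/4)
(-2896 + 2104)/(4660 + (-20 - 34)*D(0, 5)) = (-2896 + 2104)/(4660 + (-20 - 34)*(-½ + (¼)*0 + (¼)*5)) = -792/(4660 - 54*(-½ + 0 + 5/4)) = -792/(4660 - 54*¾) = -792/(4660 - 81/2) = -792/9239/2 = -792*2/9239 = -1584/9239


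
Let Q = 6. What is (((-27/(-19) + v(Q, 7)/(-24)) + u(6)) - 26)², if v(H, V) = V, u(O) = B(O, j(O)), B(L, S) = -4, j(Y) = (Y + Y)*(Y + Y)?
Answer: 173317225/207936 ≈ 833.51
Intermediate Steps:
j(Y) = 4*Y² (j(Y) = (2*Y)*(2*Y) = 4*Y²)
u(O) = -4
(((-27/(-19) + v(Q, 7)/(-24)) + u(6)) - 26)² = (((-27/(-19) + 7/(-24)) - 4) - 26)² = (((-27*(-1/19) + 7*(-1/24)) - 4) - 26)² = (((27/19 - 7/24) - 4) - 26)² = ((515/456 - 4) - 26)² = (-1309/456 - 26)² = (-13165/456)² = 173317225/207936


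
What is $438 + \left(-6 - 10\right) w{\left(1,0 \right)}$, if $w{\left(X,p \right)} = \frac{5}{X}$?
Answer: $358$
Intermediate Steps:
$438 + \left(-6 - 10\right) w{\left(1,0 \right)} = 438 + \left(-6 - 10\right) \frac{5}{1} = 438 - 16 \cdot 5 \cdot 1 = 438 - 80 = 358$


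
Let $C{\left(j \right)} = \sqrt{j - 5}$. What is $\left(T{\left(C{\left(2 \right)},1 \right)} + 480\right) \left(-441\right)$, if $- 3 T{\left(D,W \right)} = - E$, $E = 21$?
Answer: $-214767$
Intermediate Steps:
$C{\left(j \right)} = \sqrt{-5 + j}$
$T{\left(D,W \right)} = 7$ ($T{\left(D,W \right)} = - \frac{\left(-1\right) 21}{3} = \left(- \frac{1}{3}\right) \left(-21\right) = 7$)
$\left(T{\left(C{\left(2 \right)},1 \right)} + 480\right) \left(-441\right) = \left(7 + 480\right) \left(-441\right) = 487 \left(-441\right) = -214767$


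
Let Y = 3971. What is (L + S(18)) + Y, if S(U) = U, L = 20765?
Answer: 24754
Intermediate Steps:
(L + S(18)) + Y = (20765 + 18) + 3971 = 20783 + 3971 = 24754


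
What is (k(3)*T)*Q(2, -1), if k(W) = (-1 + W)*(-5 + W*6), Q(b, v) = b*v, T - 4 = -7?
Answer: 156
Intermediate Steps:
T = -3 (T = 4 - 7 = -3)
k(W) = (-1 + W)*(-5 + 6*W)
(k(3)*T)*Q(2, -1) = ((5 - 11*3 + 6*3**2)*(-3))*(2*(-1)) = ((5 - 33 + 6*9)*(-3))*(-2) = ((5 - 33 + 54)*(-3))*(-2) = (26*(-3))*(-2) = -78*(-2) = 156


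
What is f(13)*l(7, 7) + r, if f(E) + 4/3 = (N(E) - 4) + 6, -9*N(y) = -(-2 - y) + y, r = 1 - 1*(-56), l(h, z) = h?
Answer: 359/9 ≈ 39.889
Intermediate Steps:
r = 57 (r = 1 + 56 = 57)
N(y) = -2/9 - 2*y/9 (N(y) = -(-(-2 - y) + y)/9 = -((2 + y) + y)/9 = -(2 + 2*y)/9 = -2/9 - 2*y/9)
f(E) = 4/9 - 2*E/9 (f(E) = -4/3 + (((-2/9 - 2*E/9) - 4) + 6) = -4/3 + ((-38/9 - 2*E/9) + 6) = -4/3 + (16/9 - 2*E/9) = 4/9 - 2*E/9)
f(13)*l(7, 7) + r = (4/9 - 2/9*13)*7 + 57 = (4/9 - 26/9)*7 + 57 = -22/9*7 + 57 = -154/9 + 57 = 359/9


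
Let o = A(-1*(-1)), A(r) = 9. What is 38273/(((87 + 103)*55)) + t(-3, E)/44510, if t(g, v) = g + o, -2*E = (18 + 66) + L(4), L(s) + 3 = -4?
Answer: 170359393/46512950 ≈ 3.6626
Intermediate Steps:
o = 9
L(s) = -7 (L(s) = -3 - 4 = -7)
E = -77/2 (E = -((18 + 66) - 7)/2 = -(84 - 7)/2 = -½*77 = -77/2 ≈ -38.500)
t(g, v) = 9 + g (t(g, v) = g + 9 = 9 + g)
38273/(((87 + 103)*55)) + t(-3, E)/44510 = 38273/(((87 + 103)*55)) + (9 - 3)/44510 = 38273/((190*55)) + 6*(1/44510) = 38273/10450 + 3/22255 = 170359393/46512950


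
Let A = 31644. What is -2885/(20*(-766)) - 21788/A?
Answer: -12124961/24239304 ≈ -0.50022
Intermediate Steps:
-2885/(20*(-766)) - 21788/A = -2885/(20*(-766)) - 21788/31644 = -2885/(-15320) - 21788*1/31644 = -2885*(-1/15320) - 5447/7911 = 577/3064 - 5447/7911 = -12124961/24239304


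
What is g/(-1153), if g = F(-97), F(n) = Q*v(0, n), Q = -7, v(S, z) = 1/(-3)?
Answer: -7/3459 ≈ -0.0020237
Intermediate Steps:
v(S, z) = -⅓
F(n) = 7/3 (F(n) = -7*(-⅓) = 7/3)
g = 7/3 ≈ 2.3333
g/(-1153) = (7/3)/(-1153) = (7/3)*(-1/1153) = -7/3459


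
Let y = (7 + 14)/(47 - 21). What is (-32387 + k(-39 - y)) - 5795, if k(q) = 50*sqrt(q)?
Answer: -38182 + 75*I*sqrt(2990)/13 ≈ -38182.0 + 315.47*I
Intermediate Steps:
y = 21/26 ≈ 0.80769
(-32387 + k(-39 - y)) - 5795 = (-32387 + 50*sqrt(-39 - 1*21/26)) - 5795 = (-32387 + 50*sqrt(-39 - 21/26)) - 5795 = (-32387 + 50*sqrt(-1035/26)) - 5795 = (-32387 + 50*(3*I*sqrt(2990)/26)) - 5795 = (-32387 + 75*I*sqrt(2990)/13) - 5795 = -38182 + 75*I*sqrt(2990)/13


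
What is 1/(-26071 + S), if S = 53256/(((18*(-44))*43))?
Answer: -1419/36996968 ≈ -3.8354e-5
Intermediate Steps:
S = -2219/1419 (S = 53256/((-792*43)) = 53256/(-34056) = 53256*(-1/34056) = -2219/1419 ≈ -1.5638)
1/(-26071 + S) = 1/(-26071 - 2219/1419) = 1/(-36996968/1419) = -1419/36996968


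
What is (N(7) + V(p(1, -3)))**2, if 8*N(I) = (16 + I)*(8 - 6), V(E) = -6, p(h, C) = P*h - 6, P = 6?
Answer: 1/16 ≈ 0.062500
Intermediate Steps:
p(h, C) = -6 + 6*h (p(h, C) = 6*h - 6 = -6 + 6*h)
N(I) = 4 + I/4 (N(I) = ((16 + I)*(8 - 6))/8 = ((16 + I)*2)/8 = (32 + 2*I)/8 = 4 + I/4)
(N(7) + V(p(1, -3)))**2 = ((4 + (1/4)*7) - 6)**2 = ((4 + 7/4) - 6)**2 = (23/4 - 6)**2 = (-1/4)**2 = 1/16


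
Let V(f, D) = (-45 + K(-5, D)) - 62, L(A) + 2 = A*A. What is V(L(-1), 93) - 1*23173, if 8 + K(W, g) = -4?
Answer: -23292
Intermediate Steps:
L(A) = -2 + A² (L(A) = -2 + A*A = -2 + A²)
K(W, g) = -12 (K(W, g) = -8 - 4 = -12)
V(f, D) = -119 (V(f, D) = (-45 - 12) - 62 = -57 - 62 = -119)
V(L(-1), 93) - 1*23173 = -119 - 1*23173 = -119 - 23173 = -23292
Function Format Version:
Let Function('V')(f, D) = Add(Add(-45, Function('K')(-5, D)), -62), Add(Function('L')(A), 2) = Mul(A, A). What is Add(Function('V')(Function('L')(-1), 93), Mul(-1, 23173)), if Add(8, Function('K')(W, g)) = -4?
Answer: -23292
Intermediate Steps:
Function('L')(A) = Add(-2, Pow(A, 2)) (Function('L')(A) = Add(-2, Mul(A, A)) = Add(-2, Pow(A, 2)))
Function('K')(W, g) = -12 (Function('K')(W, g) = Add(-8, -4) = -12)
Function('V')(f, D) = -119 (Function('V')(f, D) = Add(Add(-45, -12), -62) = Add(-57, -62) = -119)
Add(Function('V')(Function('L')(-1), 93), Mul(-1, 23173)) = Add(-119, Mul(-1, 23173)) = Add(-119, -23173) = -23292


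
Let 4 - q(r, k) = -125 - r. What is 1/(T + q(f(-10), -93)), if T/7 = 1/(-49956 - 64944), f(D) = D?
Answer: 114900/13673093 ≈ 0.0084034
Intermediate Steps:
q(r, k) = 129 + r (q(r, k) = 4 - (-125 - r) = 4 + (125 + r) = 129 + r)
T = -7/114900 (T = 7/(-49956 - 64944) = 7/(-114900) = 7*(-1/114900) = -7/114900 ≈ -6.0923e-5)
1/(T + q(f(-10), -93)) = 1/(-7/114900 + (129 - 10)) = 1/(-7/114900 + 119) = 1/(13673093/114900) = 114900/13673093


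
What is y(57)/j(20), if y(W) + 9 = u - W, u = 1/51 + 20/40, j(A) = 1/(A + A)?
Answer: -133580/51 ≈ -2619.2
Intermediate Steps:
j(A) = 1/(2*A)
u = 53/102 (u = 1*(1/51) + 20*(1/40) = 1/51 + ½ = 53/102 ≈ 0.51961)
y(W) = -865/102 - W (y(W) = -9 + (53/102 - W) = -865/102 - W)
y(57)/j(20) = (-865/102 - 1*57)/(((½)/20)) = (-865/102 - 57)/(((½)*(1/20))) = -6679/(102*1/40) = -6679/102*40 = -133580/51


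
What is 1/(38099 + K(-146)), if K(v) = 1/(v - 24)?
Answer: 170/6476829 ≈ 2.6247e-5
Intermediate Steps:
K(v) = 1/(-24 + v)
1/(38099 + K(-146)) = 1/(38099 + 1/(-24 - 146)) = 1/(38099 + 1/(-170)) = 1/(38099 - 1/170) = 1/(6476829/170) = 170/6476829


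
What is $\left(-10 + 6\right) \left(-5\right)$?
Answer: $20$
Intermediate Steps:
$\left(-10 + 6\right) \left(-5\right) = \left(-4\right) \left(-5\right) = 20$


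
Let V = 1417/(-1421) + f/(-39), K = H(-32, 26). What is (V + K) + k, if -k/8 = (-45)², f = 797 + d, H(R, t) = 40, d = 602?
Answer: -897614282/55419 ≈ -16197.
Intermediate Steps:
K = 40
f = 1399 (f = 797 + 602 = 1399)
k = -16200 (k = -8*(-45)² = -8*2025 = -16200)
V = -2043242/55419 (V = 1417/(-1421) + 1399/(-39) = 1417*(-1/1421) + 1399*(-1/39) = -1417/1421 - 1399/39 = -2043242/55419 ≈ -36.869)
(V + K) + k = (-2043242/55419 + 40) - 16200 = 173518/55419 - 16200 = -897614282/55419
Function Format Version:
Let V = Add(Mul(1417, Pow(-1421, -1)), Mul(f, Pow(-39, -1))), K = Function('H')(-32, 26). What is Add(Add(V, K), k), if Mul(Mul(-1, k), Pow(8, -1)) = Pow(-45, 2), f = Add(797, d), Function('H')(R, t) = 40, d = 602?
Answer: Rational(-897614282, 55419) ≈ -16197.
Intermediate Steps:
K = 40
f = 1399 (f = Add(797, 602) = 1399)
k = -16200 (k = Mul(-8, Pow(-45, 2)) = Mul(-8, 2025) = -16200)
V = Rational(-2043242, 55419) (V = Add(Mul(1417, Pow(-1421, -1)), Mul(1399, Pow(-39, -1))) = Add(Mul(1417, Rational(-1, 1421)), Mul(1399, Rational(-1, 39))) = Add(Rational(-1417, 1421), Rational(-1399, 39)) = Rational(-2043242, 55419) ≈ -36.869)
Add(Add(V, K), k) = Add(Add(Rational(-2043242, 55419), 40), -16200) = Add(Rational(173518, 55419), -16200) = Rational(-897614282, 55419)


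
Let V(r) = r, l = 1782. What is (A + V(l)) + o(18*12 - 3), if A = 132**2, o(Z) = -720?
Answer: 18486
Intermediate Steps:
A = 17424
(A + V(l)) + o(18*12 - 3) = (17424 + 1782) - 720 = 19206 - 720 = 18486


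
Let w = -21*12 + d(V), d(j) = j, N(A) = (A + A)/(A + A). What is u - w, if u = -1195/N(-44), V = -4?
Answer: -939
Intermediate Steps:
N(A) = 1 (N(A) = (2*A)/((2*A)) = (2*A)*(1/(2*A)) = 1)
w = -256 (w = -21*12 - 4 = -252 - 4 = -256)
u = -1195 (u = -1195/1 = -1195*1 = -1195)
u - w = -1195 - 1*(-256) = -1195 + 256 = -939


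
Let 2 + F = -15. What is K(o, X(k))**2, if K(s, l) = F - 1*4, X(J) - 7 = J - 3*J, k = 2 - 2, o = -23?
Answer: 441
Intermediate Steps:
F = -17 (F = -2 - 15 = -17)
k = 0
X(J) = 7 - 2*J (X(J) = 7 + (J - 3*J) = 7 - 2*J)
K(s, l) = -21 (K(s, l) = -17 - 1*4 = -17 - 4 = -21)
K(o, X(k))**2 = (-21)**2 = 441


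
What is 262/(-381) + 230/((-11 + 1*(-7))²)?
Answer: 457/20574 ≈ 0.022213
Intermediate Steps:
262/(-381) + 230/((-11 + 1*(-7))²) = 262*(-1/381) + 230/((-11 - 7)²) = -262/381 + 230/((-18)²) = -262/381 + 230/324 = -262/381 + 230*(1/324) = -262/381 + 115/162 = 457/20574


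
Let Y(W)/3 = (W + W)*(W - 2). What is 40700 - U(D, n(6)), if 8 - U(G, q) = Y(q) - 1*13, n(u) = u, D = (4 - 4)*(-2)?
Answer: 40823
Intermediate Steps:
Y(W) = 6*W*(-2 + W) (Y(W) = 3*((W + W)*(W - 2)) = 3*((2*W)*(-2 + W)) = 3*(2*W*(-2 + W)) = 6*W*(-2 + W))
D = 0 (D = 0*(-2) = 0)
U(G, q) = 21 - 6*q*(-2 + q) (U(G, q) = 8 - (6*q*(-2 + q) - 1*13) = 8 - (6*q*(-2 + q) - 13) = 8 - (-13 + 6*q*(-2 + q)) = 8 + (13 - 6*q*(-2 + q)) = 21 - 6*q*(-2 + q))
40700 - U(D, n(6)) = 40700 - (21 - 6*6*(-2 + 6)) = 40700 - (21 - 6*6*4) = 40700 - (21 - 144) = 40700 - 1*(-123) = 40700 + 123 = 40823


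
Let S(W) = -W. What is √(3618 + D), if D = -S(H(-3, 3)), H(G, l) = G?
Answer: √3615 ≈ 60.125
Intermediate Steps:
D = -3 (D = -(-1)*(-3) = -1*3 = -3)
√(3618 + D) = √(3618 - 3) = √3615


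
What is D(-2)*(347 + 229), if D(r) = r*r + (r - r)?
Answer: 2304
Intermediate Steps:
D(r) = r**2 (D(r) = r**2 + 0 = r**2)
D(-2)*(347 + 229) = (-2)**2*(347 + 229) = 4*576 = 2304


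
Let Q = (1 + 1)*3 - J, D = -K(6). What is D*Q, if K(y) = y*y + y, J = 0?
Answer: -252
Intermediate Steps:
K(y) = y + y² (K(y) = y² + y = y + y²)
D = -42 (D = -6*(1 + 6) = -6*7 = -1*42 = -42)
Q = 6 (Q = (1 + 1)*3 - 1*0 = 2*3 + 0 = 6 + 0 = 6)
D*Q = -42*6 = -252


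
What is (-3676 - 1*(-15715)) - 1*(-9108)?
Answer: 21147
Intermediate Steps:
(-3676 - 1*(-15715)) - 1*(-9108) = (-3676 + 15715) + 9108 = 12039 + 9108 = 21147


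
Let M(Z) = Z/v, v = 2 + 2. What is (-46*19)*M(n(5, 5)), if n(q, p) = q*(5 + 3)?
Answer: -8740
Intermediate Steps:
n(q, p) = 8*q (n(q, p) = q*8 = 8*q)
v = 4
M(Z) = Z/4
(-46*19)*M(n(5, 5)) = (-46*19)*((8*5)/4) = -437*40/2 = -874*10 = -8740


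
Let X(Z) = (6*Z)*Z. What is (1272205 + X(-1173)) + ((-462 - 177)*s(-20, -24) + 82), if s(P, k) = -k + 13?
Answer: 9504218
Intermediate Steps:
X(Z) = 6*Z²
s(P, k) = 13 - k
(1272205 + X(-1173)) + ((-462 - 177)*s(-20, -24) + 82) = (1272205 + 6*(-1173)²) + ((-462 - 177)*(13 - 1*(-24)) + 82) = (1272205 + 6*1375929) + (-639*(13 + 24) + 82) = (1272205 + 8255574) + (-639*37 + 82) = 9527779 + (-23643 + 82) = 9527779 - 23561 = 9504218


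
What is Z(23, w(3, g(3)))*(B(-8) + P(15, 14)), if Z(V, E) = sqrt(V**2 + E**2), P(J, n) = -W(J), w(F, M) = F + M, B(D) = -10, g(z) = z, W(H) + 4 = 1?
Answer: -7*sqrt(565) ≈ -166.39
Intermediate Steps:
W(H) = -3 (W(H) = -4 + 1 = -3)
P(J, n) = 3 (P(J, n) = -1*(-3) = 3)
Z(V, E) = sqrt(E**2 + V**2)
Z(23, w(3, g(3)))*(B(-8) + P(15, 14)) = sqrt((3 + 3)**2 + 23**2)*(-10 + 3) = sqrt(6**2 + 529)*(-7) = sqrt(36 + 529)*(-7) = sqrt(565)*(-7) = -7*sqrt(565)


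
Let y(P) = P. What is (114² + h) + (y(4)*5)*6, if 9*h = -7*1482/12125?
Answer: 477091042/36375 ≈ 13116.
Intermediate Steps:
h = -3458/36375 (h = (-7*1482/12125)/9 = (-10374*1/12125)/9 = (⅑)*(-10374/12125) = -3458/36375 ≈ -0.095065)
(114² + h) + (y(4)*5)*6 = (114² - 3458/36375) + (4*5)*6 = (12996 - 3458/36375) + 20*6 = 472726042/36375 + 120 = 477091042/36375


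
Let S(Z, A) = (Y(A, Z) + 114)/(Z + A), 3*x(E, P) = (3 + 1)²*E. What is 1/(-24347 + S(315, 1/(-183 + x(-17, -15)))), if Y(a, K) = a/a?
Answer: -11244/273753563 ≈ -4.1073e-5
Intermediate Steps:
x(E, P) = 16*E/3 (x(E, P) = ((3 + 1)²*E)/3 = (4²*E)/3 = (16*E)/3 = 16*E/3)
Y(a, K) = 1
S(Z, A) = 115/(A + Z) (S(Z, A) = (1 + 114)/(Z + A) = 115/(A + Z))
1/(-24347 + S(315, 1/(-183 + x(-17, -15)))) = 1/(-24347 + 115/(1/(-183 + (16/3)*(-17)) + 315)) = 1/(-24347 + 115/(1/(-183 - 272/3) + 315)) = 1/(-24347 + 115/(1/(-821/3) + 315)) = 1/(-24347 + 115/(-3/821 + 315)) = 1/(-24347 + 115/(258612/821)) = 1/(-24347 + 115*(821/258612)) = 1/(-24347 + 4105/11244) = 1/(-273753563/11244) = -11244/273753563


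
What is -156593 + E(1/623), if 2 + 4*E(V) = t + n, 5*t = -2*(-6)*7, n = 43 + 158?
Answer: -3130781/20 ≈ -1.5654e+5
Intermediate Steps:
n = 201
t = 84/5 (t = (-2*(-6)*7)/5 = (12*7)/5 = (1/5)*84 = 84/5 ≈ 16.800)
E(V) = 1079/20 (E(V) = -1/2 + (84/5 + 201)/4 = -1/2 + (1/4)*(1089/5) = -1/2 + 1089/20 = 1079/20)
-156593 + E(1/623) = -156593 + 1079/20 = -3130781/20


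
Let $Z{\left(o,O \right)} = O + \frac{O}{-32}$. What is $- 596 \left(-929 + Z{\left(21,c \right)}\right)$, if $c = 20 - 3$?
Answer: $\frac{4350949}{8} \approx 5.4387 \cdot 10^{5}$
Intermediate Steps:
$c = 17$
$Z{\left(o,O \right)} = \frac{31 O}{32}$ ($Z{\left(o,O \right)} = O + O \left(- \frac{1}{32}\right) = O - \frac{O}{32} = \frac{31 O}{32}$)
$- 596 \left(-929 + Z{\left(21,c \right)}\right) = - 596 \left(-929 + \frac{31}{32} \cdot 17\right) = - 596 \left(-929 + \frac{527}{32}\right) = \left(-596\right) \left(- \frac{29201}{32}\right) = \frac{4350949}{8}$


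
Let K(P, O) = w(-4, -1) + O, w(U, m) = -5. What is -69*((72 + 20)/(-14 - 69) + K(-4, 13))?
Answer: -39468/83 ≈ -475.52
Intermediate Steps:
K(P, O) = -5 + O
-69*((72 + 20)/(-14 - 69) + K(-4, 13)) = -69*((72 + 20)/(-14 - 69) + (-5 + 13)) = -69*(92/(-83) + 8) = -69*(92*(-1/83) + 8) = -69*(-92/83 + 8) = -69*572/83 = -39468/83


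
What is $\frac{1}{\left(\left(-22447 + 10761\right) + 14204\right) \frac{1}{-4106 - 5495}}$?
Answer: $- \frac{9601}{2518} \approx -3.8129$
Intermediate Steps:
$\frac{1}{\left(\left(-22447 + 10761\right) + 14204\right) \frac{1}{-4106 - 5495}} = \frac{1}{\left(-11686 + 14204\right) \frac{1}{-9601}} = \frac{1}{2518 \left(- \frac{1}{9601}\right)} = \frac{1}{- \frac{2518}{9601}} = - \frac{9601}{2518}$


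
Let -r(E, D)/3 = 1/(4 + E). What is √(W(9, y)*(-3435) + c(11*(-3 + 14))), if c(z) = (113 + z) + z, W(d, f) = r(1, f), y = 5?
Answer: 4*√151 ≈ 49.153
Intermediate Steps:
r(E, D) = -3/(4 + E)
W(d, f) = -⅗ (W(d, f) = -3/(4 + 1) = -3/5 = -3*⅕ = -⅗)
c(z) = 113 + 2*z
√(W(9, y)*(-3435) + c(11*(-3 + 14))) = √(-⅗*(-3435) + (113 + 2*(11*(-3 + 14)))) = √(2061 + (113 + 2*(11*11))) = √(2061 + (113 + 2*121)) = √(2061 + (113 + 242)) = √(2061 + 355) = √2416 = 4*√151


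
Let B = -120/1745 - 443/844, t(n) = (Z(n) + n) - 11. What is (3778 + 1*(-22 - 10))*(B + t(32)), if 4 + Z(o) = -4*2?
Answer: 4637812093/147278 ≈ 31490.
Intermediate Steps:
Z(o) = -12 (Z(o) = -4 - 4*2 = -4 - 8 = -12)
t(n) = -23 + n (t(n) = (-12 + n) - 11 = -23 + n)
B = -174863/294556 (B = -120*1/1745 - 443*1/844 = -24/349 - 443/844 = -174863/294556 ≈ -0.59365)
(3778 + 1*(-22 - 10))*(B + t(32)) = (3778 + 1*(-22 - 10))*(-174863/294556 + (-23 + 32)) = (3778 + 1*(-32))*(-174863/294556 + 9) = (3778 - 32)*(2476141/294556) = 3746*(2476141/294556) = 4637812093/147278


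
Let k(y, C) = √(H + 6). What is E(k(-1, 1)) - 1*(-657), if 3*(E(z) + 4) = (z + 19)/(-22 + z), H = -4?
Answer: 157303/241 - 41*√2/1446 ≈ 652.67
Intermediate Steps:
k(y, C) = √2 (k(y, C) = √(-4 + 6) = √2)
E(z) = -4 + (19 + z)/(3*(-22 + z)) (E(z) = -4 + ((z + 19)/(-22 + z))/3 = -4 + ((19 + z)/(-22 + z))/3 = -4 + (19 + z)/(3*(-22 + z)))
E(k(-1, 1)) - 1*(-657) = (283 - 11*√2)/(3*(-22 + √2)) - 1*(-657) = (283 - 11*√2)/(3*(-22 + √2)) + 657 = 657 + (283 - 11*√2)/(3*(-22 + √2))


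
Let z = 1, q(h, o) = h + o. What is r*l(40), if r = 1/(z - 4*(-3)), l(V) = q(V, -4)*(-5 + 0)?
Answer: -180/13 ≈ -13.846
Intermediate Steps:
l(V) = 20 - 5*V (l(V) = (V - 4)*(-5 + 0) = (-4 + V)*(-5) = 20 - 5*V)
r = 1/13 (r = 1/(1 - 4*(-3)) = 1/(1 + 12) = 1/13 ≈ 0.076923)
r*l(40) = (20 - 5*40)/13 = (20 - 200)/13 = (1/13)*(-180) = -180/13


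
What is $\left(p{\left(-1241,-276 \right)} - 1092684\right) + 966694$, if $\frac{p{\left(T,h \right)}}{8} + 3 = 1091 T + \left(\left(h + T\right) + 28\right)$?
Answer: $-10969374$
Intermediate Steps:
$p{\left(T,h \right)} = 200 + 8 h + 8736 T$ ($p{\left(T,h \right)} = -24 + 8 \left(1091 T + \left(\left(h + T\right) + 28\right)\right) = -24 + 8 \left(1091 T + \left(\left(T + h\right) + 28\right)\right) = -24 + 8 \left(1091 T + \left(28 + T + h\right)\right) = -24 + 8 \left(28 + h + 1092 T\right) = -24 + \left(224 + 8 h + 8736 T\right) = 200 + 8 h + 8736 T$)
$\left(p{\left(-1241,-276 \right)} - 1092684\right) + 966694 = \left(\left(200 + 8 \left(-276\right) + 8736 \left(-1241\right)\right) - 1092684\right) + 966694 = \left(\left(200 - 2208 - 10841376\right) - 1092684\right) + 966694 = \left(-10843384 - 1092684\right) + 966694 = -11936068 + 966694 = -10969374$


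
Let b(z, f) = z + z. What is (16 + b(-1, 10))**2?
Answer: 196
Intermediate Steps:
b(z, f) = 2*z
(16 + b(-1, 10))**2 = (16 + 2*(-1))**2 = (16 - 2)**2 = 14**2 = 196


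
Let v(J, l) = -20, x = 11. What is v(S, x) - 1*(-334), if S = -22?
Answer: 314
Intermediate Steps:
v(S, x) - 1*(-334) = -20 - 1*(-334) = -20 + 334 = 314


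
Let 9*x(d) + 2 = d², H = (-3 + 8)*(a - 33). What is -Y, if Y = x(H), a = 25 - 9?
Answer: -7223/9 ≈ -802.56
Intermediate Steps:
a = 16
H = -85 (H = (-3 + 8)*(16 - 33) = 5*(-17) = -85)
x(d) = -2/9 + d²/9
Y = 7223/9 (Y = -2/9 + (⅑)*(-85)² = -2/9 + (⅑)*7225 = -2/9 + 7225/9 = 7223/9 ≈ 802.56)
-Y = -1*7223/9 = -7223/9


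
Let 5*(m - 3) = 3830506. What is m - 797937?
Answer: -159164/5 ≈ -31833.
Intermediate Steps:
m = 3830521/5 (m = 3 + (⅕)*3830506 = 3 + 3830506/5 = 3830521/5 ≈ 7.6610e+5)
m - 797937 = 3830521/5 - 797937 = -159164/5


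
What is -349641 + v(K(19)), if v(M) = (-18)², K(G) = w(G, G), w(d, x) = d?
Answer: -349317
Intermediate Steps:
K(G) = G
v(M) = 324
-349641 + v(K(19)) = -349641 + 324 = -349317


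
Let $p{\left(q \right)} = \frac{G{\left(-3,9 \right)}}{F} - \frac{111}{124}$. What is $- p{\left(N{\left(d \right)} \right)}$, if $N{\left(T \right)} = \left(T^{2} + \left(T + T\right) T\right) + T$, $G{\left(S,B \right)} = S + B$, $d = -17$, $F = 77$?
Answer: $\frac{7803}{9548} \approx 0.81724$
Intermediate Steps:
$G{\left(S,B \right)} = B + S$
$N{\left(T \right)} = T + 3 T^{2}$ ($N{\left(T \right)} = \left(T^{2} + 2 T T\right) + T = \left(T^{2} + 2 T^{2}\right) + T = 3 T^{2} + T = T + 3 T^{2}$)
$p{\left(q \right)} = - \frac{7803}{9548}$ ($p{\left(q \right)} = \frac{9 - 3}{77} - \frac{111}{124} = 6 \cdot \frac{1}{77} - \frac{111}{124} = \frac{6}{77} - \frac{111}{124} = - \frac{7803}{9548}$)
$- p{\left(N{\left(d \right)} \right)} = \left(-1\right) \left(- \frac{7803}{9548}\right) = \frac{7803}{9548}$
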